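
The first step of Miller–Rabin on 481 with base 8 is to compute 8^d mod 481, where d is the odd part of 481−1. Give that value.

31

481 − 1 = 480 = 2^5 · 15, so d = 15.
8^1 ≡ 8 (mod 481)
8^2 ≡ 8^2 = 64 ≡ 64 (mod 481)
8^4 ≡ 64^2 = 4096 ≡ 248 (mod 481)
8^8 ≡ 248^2 = 61504 ≡ 417 (mod 481)
15 = 8 + 4 + 2 + 1 in binary powers of 2.
So 8^15 ≡ 417 · 248 · 64 · 8 ≡ 31 (mod 481).
Squaring chain: 31 → 480 → 1 → 1 → 1; reaches −1, so base 8 does not prove 481 composite.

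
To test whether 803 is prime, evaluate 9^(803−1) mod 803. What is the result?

356

9^1 ≡ 9 (mod 803)
9^2 ≡ 9^2 = 81 ≡ 81 (mod 803)
9^4 ≡ 81^2 = 6561 ≡ 137 (mod 803)
9^8 ≡ 137^2 = 18769 ≡ 300 (mod 803)
9^16 ≡ 300^2 = 90000 ≡ 64 (mod 803)
9^32 ≡ 64^2 = 4096 ≡ 81 (mod 803)
9^64 ≡ 81^2 = 6561 ≡ 137 (mod 803)
9^128 ≡ 137^2 = 18769 ≡ 300 (mod 803)
9^256 ≡ 300^2 = 90000 ≡ 64 (mod 803)
9^512 ≡ 64^2 = 4096 ≡ 81 (mod 803)
802 = 512 + 256 + 32 + 2 in binary powers of 2.
So 9^802 ≡ 81 · 64 · 81 · 81 ≡ 356 (mod 803).
Since 356 ≠ 1, base 9 is a Fermat witness: 803 is composite.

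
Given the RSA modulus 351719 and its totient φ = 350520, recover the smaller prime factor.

509

φ(n) = (p−1)(q−1) = n − (p+q) + 1, so p + q = 351719 − 350520 + 1 = 1200.
p and q are the roots of t² − 1200t + 351719 = 0.
Discriminant: 1200² − 4·351719 = 1440000 − 1406876 = 33124; √33124 = 182.
q = (1200 − 182)/2 = 509, p = (1200 + 182)/2 = 691.
Check: 509 · 691 = 351719.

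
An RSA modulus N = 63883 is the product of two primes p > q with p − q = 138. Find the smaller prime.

Since p = q + 138, we have 63883 = q(q + 138), so q² + 138q − 63883 = 0.
Discriminant: 138² + 4·63883 = 19044 + 255532 = 274576; √274576 = 524.
q = (−138 + 524)/2 = 193, and p = q + 138 = 331.
Check: 193 · 331 = 63883.

193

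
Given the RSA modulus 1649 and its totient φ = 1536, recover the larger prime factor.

97

φ(n) = (p−1)(q−1) = n − (p+q) + 1, so p + q = 1649 − 1536 + 1 = 114.
p and q are the roots of t² − 114t + 1649 = 0.
Discriminant: 114² − 4·1649 = 12996 − 6596 = 6400; √6400 = 80.
q = (114 − 80)/2 = 17, p = (114 + 80)/2 = 97.
Check: 17 · 97 = 1649.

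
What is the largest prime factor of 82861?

47

82861 = 41 · 2021
2021 = 43 · 47
47 is prime.
So 82861 = 41 · 43 · 47; the largest prime factor is 47.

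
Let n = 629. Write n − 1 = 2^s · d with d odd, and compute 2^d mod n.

629 − 1 = 628 = 2^2 · 157, so d = 157.
2^1 ≡ 2 (mod 629)
2^2 ≡ 2^2 = 4 ≡ 4 (mod 629)
2^4 ≡ 4^2 = 16 ≡ 16 (mod 629)
2^8 ≡ 16^2 = 256 ≡ 256 (mod 629)
2^16 ≡ 256^2 = 65536 ≡ 120 (mod 629)
2^32 ≡ 120^2 = 14400 ≡ 562 (mod 629)
2^64 ≡ 562^2 = 315844 ≡ 86 (mod 629)
2^128 ≡ 86^2 = 7396 ≡ 477 (mod 629)
157 = 128 + 16 + 8 + 4 + 1 in binary powers of 2.
So 2^157 ≡ 477 · 120 · 256 · 16 · 2 ≡ 15 (mod 629).
Squaring chain: 15 → 225; never reaches −1, so base 2 is a Miller–Rabin witness that 629 is composite.

15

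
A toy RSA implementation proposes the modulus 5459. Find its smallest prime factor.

53

5459 is odd.
Digit sum 23, not divisible by 3.
Ends in 9: not divisible by 5.
7: 5459 = 7·779 + 6
11: 5459 = 11·496 + 3
13: 5459 = 13·419 + 12
17: 5459 = 17·321 + 2
19: 5459 = 19·287 + 6
23: 5459 = 23·237 + 8
29: 5459 = 29·188 + 7
31: 5459 = 31·176 + 3
37: 5459 = 37·147 + 20
41: 5459 = 41·133 + 6
43: 5459 = 43·126 + 41
47: 5459 = 47·116 + 7
53: 5459 = 53·103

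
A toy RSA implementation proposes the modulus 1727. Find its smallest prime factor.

1727 is odd.
Digit sum 17, not divisible by 3.
Ends in 7: not divisible by 5.
7: 1727 = 7·246 + 5
11: 1727 = 11·157

11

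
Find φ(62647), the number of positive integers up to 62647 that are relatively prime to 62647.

Factor: 62647 = 13 · 61 · 79.
φ(62647) = (13−1) · (61−1) · (79−1) = 12 · 60 · 78 = 56160.

56160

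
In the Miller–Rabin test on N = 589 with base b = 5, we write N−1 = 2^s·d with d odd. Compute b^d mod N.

589 − 1 = 588 = 2^2 · 147, so d = 147.
5^1 ≡ 5 (mod 589)
5^2 ≡ 5^2 = 25 ≡ 25 (mod 589)
5^4 ≡ 25^2 = 625 ≡ 36 (mod 589)
5^8 ≡ 36^2 = 1296 ≡ 118 (mod 589)
5^16 ≡ 118^2 = 13924 ≡ 377 (mod 589)
5^32 ≡ 377^2 = 142129 ≡ 180 (mod 589)
5^64 ≡ 180^2 = 32400 ≡ 5 (mod 589)
5^128 ≡ 5^2 = 25 ≡ 25 (mod 589)
147 = 128 + 16 + 2 + 1 in binary powers of 2.
So 5^147 ≡ 25 · 377 · 25 · 5 ≡ 125 (mod 589).
Squaring chain: 125 → 311; never reaches −1, so base 5 is a Miller–Rabin witness that 589 is composite.

125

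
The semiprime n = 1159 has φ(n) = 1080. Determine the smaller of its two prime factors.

19

φ(n) = (p−1)(q−1) = n − (p+q) + 1, so p + q = 1159 − 1080 + 1 = 80.
p and q are the roots of t² − 80t + 1159 = 0.
Discriminant: 80² − 4·1159 = 6400 − 4636 = 1764; √1764 = 42.
q = (80 − 42)/2 = 19, p = (80 + 42)/2 = 61.
Check: 19 · 61 = 1159.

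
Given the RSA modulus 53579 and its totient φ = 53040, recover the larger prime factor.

φ(n) = (p−1)(q−1) = n − (p+q) + 1, so p + q = 53579 − 53040 + 1 = 540.
p and q are the roots of t² − 540t + 53579 = 0.
Discriminant: 540² − 4·53579 = 291600 − 214316 = 77284; √77284 = 278.
q = (540 − 278)/2 = 131, p = (540 + 278)/2 = 409.
Check: 131 · 409 = 53579.

409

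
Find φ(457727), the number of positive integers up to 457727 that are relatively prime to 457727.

437184

Factor: 457727 = 37 · 89 · 139.
φ(457727) = (37−1) · (89−1) · (139−1) = 36 · 88 · 138 = 437184.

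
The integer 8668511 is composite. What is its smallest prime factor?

8668511 is odd.
Digit sum 35, not divisible by 3.
Ends in 1: not divisible by 5.
7: 8668511 = 7·1238358 + 5
11: 8668511 = 11·788046 + 5
13: 8668511 = 13·666808 + 7
17: 8668511 = 17·509912 + 7
19: 8668511 = 19·456237 + 8
23: 8668511 = 23·376891 + 18
29: 8668511 = 29·298914 + 5
31: 8668511 = 31·279629 + 12
37: 8668511 = 37·234284 + 3
41: 8668511 = 41·211427 + 4
43: 8668511 = 43·201593 + 12
47: 8668511 = 47·184436 + 19
53: 8668511 = 53·163556 + 43
59: 8668511 = 59·146923 + 54
61: 8668511 = 61·142106 + 45
67: 8668511 = 67·129380 + 51
71: 8668511 = 71·122091 + 50
73: 8668511 = 73·118746 + 53
79: 8668511 = 79·109727 + 78
83: 8668511 = 83·104439 + 74
89: 8668511 = 89·97399

89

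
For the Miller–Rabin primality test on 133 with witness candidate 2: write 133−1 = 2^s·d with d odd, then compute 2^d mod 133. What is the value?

133 − 1 = 132 = 2^2 · 33, so d = 33.
2^1 ≡ 2 (mod 133)
2^2 ≡ 2^2 = 4 ≡ 4 (mod 133)
2^4 ≡ 4^2 = 16 ≡ 16 (mod 133)
2^8 ≡ 16^2 = 256 ≡ 123 (mod 133)
2^16 ≡ 123^2 = 15129 ≡ 100 (mod 133)
2^32 ≡ 100^2 = 10000 ≡ 25 (mod 133)
33 = 32 + 1 in binary powers of 2.
So 2^33 ≡ 25 · 2 ≡ 50 (mod 133).
Squaring chain: 50 → 106; never reaches −1, so base 2 is a Miller–Rabin witness that 133 is composite.

50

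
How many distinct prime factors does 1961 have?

2

1961 = 37 · 53
1961 = 37 · 53, which has 2 distinct prime factors.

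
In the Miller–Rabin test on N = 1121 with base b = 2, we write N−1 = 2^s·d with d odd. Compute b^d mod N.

1121 − 1 = 1120 = 2^5 · 35, so d = 35.
2^1 ≡ 2 (mod 1121)
2^2 ≡ 2^2 = 4 ≡ 4 (mod 1121)
2^4 ≡ 4^2 = 16 ≡ 16 (mod 1121)
2^8 ≡ 16^2 = 256 ≡ 256 (mod 1121)
2^16 ≡ 256^2 = 65536 ≡ 518 (mod 1121)
2^32 ≡ 518^2 = 268324 ≡ 405 (mod 1121)
35 = 32 + 2 + 1 in binary powers of 2.
So 2^35 ≡ 405 · 4 · 2 ≡ 998 (mod 1121).
Squaring chain: 998 → 556 → 861 → 340 → 137; never reaches −1, so base 2 is a Miller–Rabin witness that 1121 is composite.

998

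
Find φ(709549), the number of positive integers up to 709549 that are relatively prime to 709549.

680400

Factor: 709549 = 37 · 127 · 151.
φ(709549) = (37−1) · (127−1) · (151−1) = 36 · 126 · 150 = 680400.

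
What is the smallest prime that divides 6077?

6077 is odd.
Digit sum 20, not divisible by 3.
Ends in 7: not divisible by 5.
7: 6077 = 7·868 + 1
11: 6077 = 11·552 + 5
13: 6077 = 13·467 + 6
17: 6077 = 17·357 + 8
19: 6077 = 19·319 + 16
23: 6077 = 23·264 + 5
29: 6077 = 29·209 + 16
31: 6077 = 31·196 + 1
37: 6077 = 37·164 + 9
41: 6077 = 41·148 + 9
43: 6077 = 43·141 + 14
47: 6077 = 47·129 + 14
53: 6077 = 53·114 + 35
59: 6077 = 59·103

59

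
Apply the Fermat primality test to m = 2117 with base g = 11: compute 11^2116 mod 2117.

11^1 ≡ 11 (mod 2117)
11^2 ≡ 11^2 = 121 ≡ 121 (mod 2117)
11^4 ≡ 121^2 = 14641 ≡ 1939 (mod 2117)
11^8 ≡ 1939^2 = 3759721 ≡ 2046 (mod 2117)
11^16 ≡ 2046^2 = 4186116 ≡ 807 (mod 2117)
11^32 ≡ 807^2 = 651249 ≡ 1330 (mod 2117)
11^64 ≡ 1330^2 = 1768900 ≡ 1205 (mod 2117)
11^128 ≡ 1205^2 = 1452025 ≡ 1880 (mod 2117)
11^256 ≡ 1880^2 = 3534400 ≡ 1127 (mod 2117)
11^512 ≡ 1127^2 = 1270129 ≡ 2046 (mod 2117)
11^1024 ≡ 2046^2 = 4186116 ≡ 807 (mod 2117)
11^2048 ≡ 807^2 = 651249 ≡ 1330 (mod 2117)
2116 = 2048 + 64 + 4 in binary powers of 2.
So 11^2116 ≡ 1330 · 1205 · 1939 ≡ 401 (mod 2117).
Since 401 ≠ 1, base 11 is a Fermat witness: 2117 is composite.

401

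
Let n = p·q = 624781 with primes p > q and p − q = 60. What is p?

821

Since p = q + 60, we have 624781 = q(q + 60), so q² + 60q − 624781 = 0.
Discriminant: 60² + 4·624781 = 3600 + 2499124 = 2502724; √2502724 = 1582.
q = (−60 + 1582)/2 = 761, and p = q + 60 = 821.
Check: 761 · 821 = 624781.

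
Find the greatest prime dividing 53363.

53363 = 17 · 3139
3139 = 43 · 73
73 is prime.
So 53363 = 17 · 43 · 73; the largest prime factor is 73.

73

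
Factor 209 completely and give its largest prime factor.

209 = 11 · 19
19 is prime.
So 209 = 11 · 19; the largest prime factor is 19.

19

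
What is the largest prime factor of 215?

43

215 = 5 · 43
43 is prime.
So 215 = 5 · 43; the largest prime factor is 43.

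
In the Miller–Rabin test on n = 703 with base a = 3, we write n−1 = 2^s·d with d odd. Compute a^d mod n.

702

703 − 1 = 702 = 2^1 · 351, so d = 351.
3^1 ≡ 3 (mod 703)
3^2 ≡ 3^2 = 9 ≡ 9 (mod 703)
3^4 ≡ 9^2 = 81 ≡ 81 (mod 703)
3^8 ≡ 81^2 = 6561 ≡ 234 (mod 703)
3^16 ≡ 234^2 = 54756 ≡ 625 (mod 703)
3^32 ≡ 625^2 = 390625 ≡ 460 (mod 703)
3^64 ≡ 460^2 = 211600 ≡ 700 (mod 703)
3^128 ≡ 700^2 = 490000 ≡ 9 (mod 703)
3^256 ≡ 9^2 = 81 ≡ 81 (mod 703)
351 = 256 + 64 + 16 + 8 + 4 + 2 + 1 in binary powers of 2.
So 3^351 ≡ 81 · 700 · 625 · 234 · 81 · 9 · 3 ≡ 702 (mod 703).
Since 3^d ≡ 702 (mod 703), base 3 does not prove 703 composite.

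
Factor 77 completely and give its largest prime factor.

11

77 = 7 · 11
11 is prime.
So 77 = 7 · 11; the largest prime factor is 11.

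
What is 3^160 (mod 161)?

39

3^1 ≡ 3 (mod 161)
3^2 ≡ 3^2 = 9 ≡ 9 (mod 161)
3^4 ≡ 9^2 = 81 ≡ 81 (mod 161)
3^8 ≡ 81^2 = 6561 ≡ 121 (mod 161)
3^16 ≡ 121^2 = 14641 ≡ 151 (mod 161)
3^32 ≡ 151^2 = 22801 ≡ 100 (mod 161)
3^64 ≡ 100^2 = 10000 ≡ 18 (mod 161)
3^128 ≡ 18^2 = 324 ≡ 2 (mod 161)
160 = 128 + 32 in binary powers of 2.
So 3^160 ≡ 2 · 100 ≡ 39 (mod 161).
Since 39 ≠ 1, base 3 is a Fermat witness: 161 is composite.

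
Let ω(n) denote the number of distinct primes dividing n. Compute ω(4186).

4

4186 = 2 · 2093
2093 = 7 · 299
299 = 13 · 23
4186 = 2 · 7 · 13 · 23, which has 4 distinct prime factors.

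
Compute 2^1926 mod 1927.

2^1 ≡ 2 (mod 1927)
2^2 ≡ 2^2 = 4 ≡ 4 (mod 1927)
2^4 ≡ 4^2 = 16 ≡ 16 (mod 1927)
2^8 ≡ 16^2 = 256 ≡ 256 (mod 1927)
2^16 ≡ 256^2 = 65536 ≡ 18 (mod 1927)
2^32 ≡ 18^2 = 324 ≡ 324 (mod 1927)
2^64 ≡ 324^2 = 104976 ≡ 918 (mod 1927)
2^128 ≡ 918^2 = 842724 ≡ 625 (mod 1927)
2^256 ≡ 625^2 = 390625 ≡ 1371 (mod 1927)
2^512 ≡ 1371^2 = 1879641 ≡ 816 (mod 1927)
2^1024 ≡ 816^2 = 665856 ≡ 1041 (mod 1927)
1926 = 1024 + 512 + 256 + 128 + 4 + 2 in binary powers of 2.
So 2^1926 ≡ 1041 · 816 · 1371 · 625 · 16 · 4 ≡ 1540 (mod 1927).
Since 1540 ≠ 1, base 2 is a Fermat witness: 1927 is composite.

1540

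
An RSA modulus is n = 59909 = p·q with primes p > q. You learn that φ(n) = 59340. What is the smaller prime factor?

139

φ(n) = (p−1)(q−1) = n − (p+q) + 1, so p + q = 59909 − 59340 + 1 = 570.
p and q are the roots of t² − 570t + 59909 = 0.
Discriminant: 570² − 4·59909 = 324900 − 239636 = 85264; √85264 = 292.
q = (570 − 292)/2 = 139, p = (570 + 292)/2 = 431.
Check: 139 · 431 = 59909.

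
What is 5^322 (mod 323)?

263

5^1 ≡ 5 (mod 323)
5^2 ≡ 5^2 = 25 ≡ 25 (mod 323)
5^4 ≡ 25^2 = 625 ≡ 302 (mod 323)
5^8 ≡ 302^2 = 91204 ≡ 118 (mod 323)
5^16 ≡ 118^2 = 13924 ≡ 35 (mod 323)
5^32 ≡ 35^2 = 1225 ≡ 256 (mod 323)
5^64 ≡ 256^2 = 65536 ≡ 290 (mod 323)
5^128 ≡ 290^2 = 84100 ≡ 120 (mod 323)
5^256 ≡ 120^2 = 14400 ≡ 188 (mod 323)
322 = 256 + 64 + 2 in binary powers of 2.
So 5^322 ≡ 188 · 290 · 25 ≡ 263 (mod 323).
Since 263 ≠ 1, base 5 is a Fermat witness: 323 is composite.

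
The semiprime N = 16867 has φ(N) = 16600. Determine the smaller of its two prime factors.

101

φ(n) = (p−1)(q−1) = n − (p+q) + 1, so p + q = 16867 − 16600 + 1 = 268.
p and q are the roots of t² − 268t + 16867 = 0.
Discriminant: 268² − 4·16867 = 71824 − 67468 = 4356; √4356 = 66.
q = (268 − 66)/2 = 101, p = (268 + 66)/2 = 167.
Check: 101 · 167 = 16867.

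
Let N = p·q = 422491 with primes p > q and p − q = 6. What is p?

Since p = q + 6, we have 422491 = q(q + 6), so q² + 6q − 422491 = 0.
Discriminant: 6² + 4·422491 = 36 + 1689964 = 1690000; √1690000 = 1300.
q = (−6 + 1300)/2 = 647, and p = q + 6 = 653.
Check: 647 · 653 = 422491.

653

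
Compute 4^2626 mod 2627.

2560

4^1 ≡ 4 (mod 2627)
4^2 ≡ 4^2 = 16 ≡ 16 (mod 2627)
4^4 ≡ 16^2 = 256 ≡ 256 (mod 2627)
4^8 ≡ 256^2 = 65536 ≡ 2488 (mod 2627)
4^16 ≡ 2488^2 = 6190144 ≡ 932 (mod 2627)
4^32 ≡ 932^2 = 868624 ≡ 1714 (mod 2627)
4^64 ≡ 1714^2 = 2937796 ≡ 810 (mod 2627)
4^128 ≡ 810^2 = 656100 ≡ 1977 (mod 2627)
4^256 ≡ 1977^2 = 3908529 ≡ 2180 (mod 2627)
4^512 ≡ 2180^2 = 4752400 ≡ 157 (mod 2627)
4^1024 ≡ 157^2 = 24649 ≡ 1006 (mod 2627)
4^2048 ≡ 1006^2 = 1012036 ≡ 641 (mod 2627)
2626 = 2048 + 512 + 64 + 2 in binary powers of 2.
So 4^2626 ≡ 641 · 157 · 810 · 16 ≡ 2560 (mod 2627).
Since 2560 ≠ 1, base 4 is a Fermat witness: 2627 is composite.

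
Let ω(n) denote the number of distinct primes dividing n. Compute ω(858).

4

858 = 2 · 429
429 = 3 · 143
143 = 11 · 13
858 = 2 · 3 · 11 · 13, which has 4 distinct prime factors.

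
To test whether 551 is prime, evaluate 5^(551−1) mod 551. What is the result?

480

5^1 ≡ 5 (mod 551)
5^2 ≡ 5^2 = 25 ≡ 25 (mod 551)
5^4 ≡ 25^2 = 625 ≡ 74 (mod 551)
5^8 ≡ 74^2 = 5476 ≡ 517 (mod 551)
5^16 ≡ 517^2 = 267289 ≡ 54 (mod 551)
5^32 ≡ 54^2 = 2916 ≡ 161 (mod 551)
5^64 ≡ 161^2 = 25921 ≡ 24 (mod 551)
5^128 ≡ 24^2 = 576 ≡ 25 (mod 551)
5^256 ≡ 25^2 = 625 ≡ 74 (mod 551)
5^512 ≡ 74^2 = 5476 ≡ 517 (mod 551)
550 = 512 + 32 + 4 + 2 in binary powers of 2.
So 5^550 ≡ 517 · 161 · 74 · 25 ≡ 480 (mod 551).
Since 480 ≠ 1, base 5 is a Fermat witness: 551 is composite.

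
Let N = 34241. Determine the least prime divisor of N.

34241 is odd.
Digit sum 14, not divisible by 3.
Ends in 1: not divisible by 5.
7: 34241 = 7·4891 + 4
11: 34241 = 11·3112 + 9
13: 34241 = 13·2633 + 12
17: 34241 = 17·2014 + 3
19: 34241 = 19·1802 + 3
23: 34241 = 23·1488 + 17
29: 34241 = 29·1180 + 21
31: 34241 = 31·1104 + 17
37: 34241 = 37·925 + 16
41: 34241 = 41·835 + 6
43: 34241 = 43·796 + 13
47: 34241 = 47·728 + 25
53: 34241 = 53·646 + 3
59: 34241 = 59·580 + 21
61: 34241 = 61·561 + 20
67: 34241 = 67·511 + 4
71: 34241 = 71·482 + 19
73: 34241 = 73·469 + 4
79: 34241 = 79·433 + 34
83: 34241 = 83·412 + 45
89: 34241 = 89·384 + 65
97: 34241 = 97·353

97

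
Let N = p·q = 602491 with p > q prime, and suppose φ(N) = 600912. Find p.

φ(n) = (p−1)(q−1) = n − (p+q) + 1, so p + q = 602491 − 600912 + 1 = 1580.
p and q are the roots of t² − 1580t + 602491 = 0.
Discriminant: 1580² − 4·602491 = 2496400 − 2409964 = 86436; √86436 = 294.
q = (1580 − 294)/2 = 643, p = (1580 + 294)/2 = 937.
Check: 643 · 937 = 602491.

937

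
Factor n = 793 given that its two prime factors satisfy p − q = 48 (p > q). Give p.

61

Since p = q + 48, we have 793 = q(q + 48), so q² + 48q − 793 = 0.
Discriminant: 48² + 4·793 = 2304 + 3172 = 5476; √5476 = 74.
q = (−48 + 74)/2 = 13, and p = q + 48 = 61.
Check: 13 · 61 = 793.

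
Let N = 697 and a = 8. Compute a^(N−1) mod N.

8^1 ≡ 8 (mod 697)
8^2 ≡ 8^2 = 64 ≡ 64 (mod 697)
8^4 ≡ 64^2 = 4096 ≡ 611 (mod 697)
8^8 ≡ 611^2 = 373321 ≡ 426 (mod 697)
8^16 ≡ 426^2 = 181476 ≡ 256 (mod 697)
8^32 ≡ 256^2 = 65536 ≡ 18 (mod 697)
8^64 ≡ 18^2 = 324 ≡ 324 (mod 697)
8^128 ≡ 324^2 = 104976 ≡ 426 (mod 697)
8^256 ≡ 426^2 = 181476 ≡ 256 (mod 697)
8^512 ≡ 256^2 = 65536 ≡ 18 (mod 697)
696 = 512 + 128 + 32 + 16 + 8 in binary powers of 2.
So 8^696 ≡ 18 · 426 · 18 · 256 · 426 ≡ 256 (mod 697).
Since 256 ≠ 1, base 8 is a Fermat witness: 697 is composite.

256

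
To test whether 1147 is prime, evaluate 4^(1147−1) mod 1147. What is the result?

1120

4^1 ≡ 4 (mod 1147)
4^2 ≡ 4^2 = 16 ≡ 16 (mod 1147)
4^4 ≡ 16^2 = 256 ≡ 256 (mod 1147)
4^8 ≡ 256^2 = 65536 ≡ 157 (mod 1147)
4^16 ≡ 157^2 = 24649 ≡ 562 (mod 1147)
4^32 ≡ 562^2 = 315844 ≡ 419 (mod 1147)
4^64 ≡ 419^2 = 175561 ≡ 70 (mod 1147)
4^128 ≡ 70^2 = 4900 ≡ 312 (mod 1147)
4^256 ≡ 312^2 = 97344 ≡ 996 (mod 1147)
4^512 ≡ 996^2 = 992016 ≡ 1008 (mod 1147)
4^1024 ≡ 1008^2 = 1016064 ≡ 969 (mod 1147)
1146 = 1024 + 64 + 32 + 16 + 8 + 2 in binary powers of 2.
So 4^1146 ≡ 969 · 70 · 419 · 562 · 157 · 16 ≡ 1120 (mod 1147).
Since 1120 ≠ 1, base 4 is a Fermat witness: 1147 is composite.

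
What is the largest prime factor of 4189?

71

4189 = 59 · 71
71 is prime.
So 4189 = 59 · 71; the largest prime factor is 71.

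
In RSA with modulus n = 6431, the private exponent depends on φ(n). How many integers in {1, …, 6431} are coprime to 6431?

Factor: 6431 = 59 · 109.
φ(6431) = (59−1) · (109−1) = 58 · 108 = 6264.

6264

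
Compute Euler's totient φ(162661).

Factor: 162661 = 29 · 71 · 79.
φ(162661) = (29−1) · (71−1) · (79−1) = 28 · 70 · 78 = 152880.

152880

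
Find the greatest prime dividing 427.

61

427 = 7 · 61
61 is prime.
So 427 = 7 · 61; the largest prime factor is 61.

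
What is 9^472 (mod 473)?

9^1 ≡ 9 (mod 473)
9^2 ≡ 9^2 = 81 ≡ 81 (mod 473)
9^4 ≡ 81^2 = 6561 ≡ 412 (mod 473)
9^8 ≡ 412^2 = 169744 ≡ 410 (mod 473)
9^16 ≡ 410^2 = 168100 ≡ 185 (mod 473)
9^32 ≡ 185^2 = 34225 ≡ 169 (mod 473)
9^64 ≡ 169^2 = 28561 ≡ 181 (mod 473)
9^128 ≡ 181^2 = 32761 ≡ 124 (mod 473)
9^256 ≡ 124^2 = 15376 ≡ 240 (mod 473)
472 = 256 + 128 + 64 + 16 + 8 in binary powers of 2.
So 9^472 ≡ 240 · 124 · 181 · 185 · 410 ≡ 444 (mod 473).
Since 444 ≠ 1, base 9 is a Fermat witness: 473 is composite.

444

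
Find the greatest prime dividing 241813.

241813 = 11 · 21983
21983 = 13 · 1691
1691 = 19 · 89
89 is prime.
So 241813 = 11 · 13 · 19 · 89; the largest prime factor is 89.

89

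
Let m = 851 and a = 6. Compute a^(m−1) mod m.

147

6^1 ≡ 6 (mod 851)
6^2 ≡ 6^2 = 36 ≡ 36 (mod 851)
6^4 ≡ 36^2 = 1296 ≡ 445 (mod 851)
6^8 ≡ 445^2 = 198025 ≡ 593 (mod 851)
6^16 ≡ 593^2 = 351649 ≡ 186 (mod 851)
6^32 ≡ 186^2 = 34596 ≡ 556 (mod 851)
6^64 ≡ 556^2 = 309136 ≡ 223 (mod 851)
6^128 ≡ 223^2 = 49729 ≡ 371 (mod 851)
6^256 ≡ 371^2 = 137641 ≡ 630 (mod 851)
6^512 ≡ 630^2 = 396900 ≡ 334 (mod 851)
850 = 512 + 256 + 64 + 16 + 2 in binary powers of 2.
So 6^850 ≡ 334 · 630 · 223 · 186 · 36 ≡ 147 (mod 851).
Since 147 ≠ 1, base 6 is a Fermat witness: 851 is composite.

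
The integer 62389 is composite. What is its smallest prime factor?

62389 is odd.
Digit sum 28, not divisible by 3.
Ends in 9: not divisible by 5.
7: 62389 = 7·8912 + 5
11: 62389 = 11·5671 + 8
13: 62389 = 13·4799 + 2
17: 62389 = 17·3669 + 16
19: 62389 = 19·3283 + 12
23: 62389 = 23·2712 + 13
29: 62389 = 29·2151 + 10
31: 62389 = 31·2012 + 17
37: 62389 = 37·1686 + 7
41: 62389 = 41·1521 + 28
43: 62389 = 43·1450 + 39
47: 62389 = 47·1327 + 20
53: 62389 = 53·1177 + 8
59: 62389 = 59·1057 + 26
61: 62389 = 61·1022 + 47
67: 62389 = 67·931 + 12
71: 62389 = 71·878 + 51
73: 62389 = 73·854 + 47
79: 62389 = 79·789 + 58
83: 62389 = 83·751 + 56
89: 62389 = 89·701

89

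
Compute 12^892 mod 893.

178

12^1 ≡ 12 (mod 893)
12^2 ≡ 12^2 = 144 ≡ 144 (mod 893)
12^4 ≡ 144^2 = 20736 ≡ 197 (mod 893)
12^8 ≡ 197^2 = 38809 ≡ 410 (mod 893)
12^16 ≡ 410^2 = 168100 ≡ 216 (mod 893)
12^32 ≡ 216^2 = 46656 ≡ 220 (mod 893)
12^64 ≡ 220^2 = 48400 ≡ 178 (mod 893)
12^128 ≡ 178^2 = 31684 ≡ 429 (mod 893)
12^256 ≡ 429^2 = 184041 ≡ 83 (mod 893)
12^512 ≡ 83^2 = 6889 ≡ 638 (mod 893)
892 = 512 + 256 + 64 + 32 + 16 + 8 + 4 in binary powers of 2.
So 12^892 ≡ 638 · 83 · 178 · 220 · 216 · 410 · 197 ≡ 178 (mod 893).
Since 178 ≠ 1, base 12 is a Fermat witness: 893 is composite.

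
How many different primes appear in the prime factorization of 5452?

5452 = 2^2 · 1363
1363 = 29 · 47
5452 = 2^2 · 29 · 47, which has 3 distinct prime factors.

3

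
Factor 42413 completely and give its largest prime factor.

42413 = 7 · 6059
6059 = 73 · 83
83 is prime.
So 42413 = 7 · 73 · 83; the largest prime factor is 83.

83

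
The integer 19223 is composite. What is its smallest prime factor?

19223 is odd.
Digit sum 17, not divisible by 3.
Ends in 3: not divisible by 5.
7: 19223 = 7·2746 + 1
11: 19223 = 11·1747 + 6
13: 19223 = 13·1478 + 9
17: 19223 = 17·1130 + 13
19: 19223 = 19·1011 + 14
23: 19223 = 23·835 + 18
29: 19223 = 29·662 + 25
31: 19223 = 31·620 + 3
37: 19223 = 37·519 + 20
41: 19223 = 41·468 + 35
43: 19223 = 43·447 + 2
47: 19223 = 47·409

47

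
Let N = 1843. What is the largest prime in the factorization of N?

1843 = 19 · 97
97 is prime.
So 1843 = 19 · 97; the largest prime factor is 97.

97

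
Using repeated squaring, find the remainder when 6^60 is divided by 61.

6^1 ≡ 6 (mod 61)
6^2 ≡ 6^2 = 36 ≡ 36 (mod 61)
6^4 ≡ 36^2 = 1296 ≡ 15 (mod 61)
6^8 ≡ 15^2 = 225 ≡ 42 (mod 61)
6^16 ≡ 42^2 = 1764 ≡ 56 (mod 61)
6^32 ≡ 56^2 = 3136 ≡ 25 (mod 61)
60 = 32 + 16 + 8 + 4 in binary powers of 2.
So 6^60 ≡ 25 · 56 · 42 · 15 ≡ 1 (mod 61).
Since the result is 1, base 6 gives no evidence that 61 is composite.

1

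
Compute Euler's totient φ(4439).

Factor: 4439 = 23 · 193.
φ(4439) = (23−1) · (193−1) = 22 · 192 = 4224.

4224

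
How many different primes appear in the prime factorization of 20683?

20683 = 13 · 1591
1591 = 37 · 43
20683 = 13 · 37 · 43, which has 3 distinct prime factors.

3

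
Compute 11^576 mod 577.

11^1 ≡ 11 (mod 577)
11^2 ≡ 11^2 = 121 ≡ 121 (mod 577)
11^4 ≡ 121^2 = 14641 ≡ 216 (mod 577)
11^8 ≡ 216^2 = 46656 ≡ 496 (mod 577)
11^16 ≡ 496^2 = 246016 ≡ 214 (mod 577)
11^32 ≡ 214^2 = 45796 ≡ 213 (mod 577)
11^64 ≡ 213^2 = 45369 ≡ 363 (mod 577)
11^128 ≡ 363^2 = 131769 ≡ 213 (mod 577)
11^256 ≡ 213^2 = 45369 ≡ 363 (mod 577)
11^512 ≡ 363^2 = 131769 ≡ 213 (mod 577)
576 = 512 + 64 in binary powers of 2.
So 11^576 ≡ 213 · 363 ≡ 1 (mod 577).
Since the result is 1, base 11 gives no evidence that 577 is composite.

1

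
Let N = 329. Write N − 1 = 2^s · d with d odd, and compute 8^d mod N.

162

329 − 1 = 328 = 2^3 · 41, so d = 41.
8^1 ≡ 8 (mod 329)
8^2 ≡ 8^2 = 64 ≡ 64 (mod 329)
8^4 ≡ 64^2 = 4096 ≡ 148 (mod 329)
8^8 ≡ 148^2 = 21904 ≡ 190 (mod 329)
8^16 ≡ 190^2 = 36100 ≡ 239 (mod 329)
8^32 ≡ 239^2 = 57121 ≡ 204 (mod 329)
41 = 32 + 8 + 1 in binary powers of 2.
So 8^41 ≡ 204 · 190 · 8 ≡ 162 (mod 329).
Squaring chain: 162 → 253 → 183; never reaches −1, so base 8 is a Miller–Rabin witness that 329 is composite.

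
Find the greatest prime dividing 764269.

764269 = 11 · 69479
69479 = 17 · 4087
4087 = 61 · 67
67 is prime.
So 764269 = 11 · 17 · 61 · 67; the largest prime factor is 67.

67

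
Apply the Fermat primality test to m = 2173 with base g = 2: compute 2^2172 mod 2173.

2^1 ≡ 2 (mod 2173)
2^2 ≡ 2^2 = 4 ≡ 4 (mod 2173)
2^4 ≡ 4^2 = 16 ≡ 16 (mod 2173)
2^8 ≡ 16^2 = 256 ≡ 256 (mod 2173)
2^16 ≡ 256^2 = 65536 ≡ 346 (mod 2173)
2^32 ≡ 346^2 = 119716 ≡ 201 (mod 2173)
2^64 ≡ 201^2 = 40401 ≡ 1287 (mod 2173)
2^128 ≡ 1287^2 = 1656369 ≡ 543 (mod 2173)
2^256 ≡ 543^2 = 294849 ≡ 1494 (mod 2173)
2^512 ≡ 1494^2 = 2232036 ≡ 365 (mod 2173)
2^1024 ≡ 365^2 = 133225 ≡ 672 (mod 2173)
2^2048 ≡ 672^2 = 451584 ≡ 1773 (mod 2173)
2172 = 2048 + 64 + 32 + 16 + 8 + 4 in binary powers of 2.
So 2^2172 ≡ 1773 · 1287 · 201 · 346 · 256 · 16 ≡ 1636 (mod 2173).
Since 1636 ≠ 1, base 2 is a Fermat witness: 2173 is composite.

1636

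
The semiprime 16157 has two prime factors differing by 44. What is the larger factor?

151

Since p = q + 44, we have 16157 = q(q + 44), so q² + 44q − 16157 = 0.
Discriminant: 44² + 4·16157 = 1936 + 64628 = 66564; √66564 = 258.
q = (−44 + 258)/2 = 107, and p = q + 44 = 151.
Check: 107 · 151 = 16157.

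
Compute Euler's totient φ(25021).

24700

Factor: 25021 = 131 · 191.
φ(25021) = (131−1) · (191−1) = 130 · 190 = 24700.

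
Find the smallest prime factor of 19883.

19883 is odd.
Digit sum 29, not divisible by 3.
Ends in 3: not divisible by 5.
7: 19883 = 7·2840 + 3
11: 19883 = 11·1807 + 6
13: 19883 = 13·1529 + 6
17: 19883 = 17·1169 + 10
19: 19883 = 19·1046 + 9
23: 19883 = 23·864 + 11
29: 19883 = 29·685 + 18
31: 19883 = 31·641 + 12
37: 19883 = 37·537 + 14
41: 19883 = 41·484 + 39
43: 19883 = 43·462 + 17
47: 19883 = 47·423 + 2
53: 19883 = 53·375 + 8
59: 19883 = 59·337

59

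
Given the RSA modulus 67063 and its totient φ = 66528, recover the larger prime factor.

337

φ(n) = (p−1)(q−1) = n − (p+q) + 1, so p + q = 67063 − 66528 + 1 = 536.
p and q are the roots of t² − 536t + 67063 = 0.
Discriminant: 536² − 4·67063 = 287296 − 268252 = 19044; √19044 = 138.
q = (536 − 138)/2 = 199, p = (536 + 138)/2 = 337.
Check: 199 · 337 = 67063.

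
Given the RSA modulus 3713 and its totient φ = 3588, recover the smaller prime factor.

φ(n) = (p−1)(q−1) = n − (p+q) + 1, so p + q = 3713 − 3588 + 1 = 126.
p and q are the roots of t² − 126t + 3713 = 0.
Discriminant: 126² − 4·3713 = 15876 − 14852 = 1024; √1024 = 32.
q = (126 − 32)/2 = 47, p = (126 + 32)/2 = 79.
Check: 47 · 79 = 3713.

47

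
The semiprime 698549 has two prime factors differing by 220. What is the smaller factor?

733

Since p = q + 220, we have 698549 = q(q + 220), so q² + 220q − 698549 = 0.
Discriminant: 220² + 4·698549 = 48400 + 2794196 = 2842596; √2842596 = 1686.
q = (−220 + 1686)/2 = 733, and p = q + 220 = 953.
Check: 733 · 953 = 698549.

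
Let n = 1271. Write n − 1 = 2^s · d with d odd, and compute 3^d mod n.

1271 − 1 = 1270 = 2^1 · 635, so d = 635.
3^1 ≡ 3 (mod 1271)
3^2 ≡ 3^2 = 9 ≡ 9 (mod 1271)
3^4 ≡ 9^2 = 81 ≡ 81 (mod 1271)
3^8 ≡ 81^2 = 6561 ≡ 206 (mod 1271)
3^16 ≡ 206^2 = 42436 ≡ 493 (mod 1271)
3^32 ≡ 493^2 = 243049 ≡ 288 (mod 1271)
3^64 ≡ 288^2 = 82944 ≡ 329 (mod 1271)
3^128 ≡ 329^2 = 108241 ≡ 206 (mod 1271)
3^256 ≡ 206^2 = 42436 ≡ 493 (mod 1271)
3^512 ≡ 493^2 = 243049 ≡ 288 (mod 1271)
635 = 512 + 64 + 32 + 16 + 8 + 2 + 1 in binary powers of 2.
So 3^635 ≡ 288 · 329 · 288 · 493 · 206 · 9 · 3 ≡ 150 (mod 1271).
Squaring chain: 150; never reaches −1, so base 3 is a Miller–Rabin witness that 1271 is composite.

150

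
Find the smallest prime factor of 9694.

9694 is even: 2 divides it.

2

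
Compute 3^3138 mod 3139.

656

3^1 ≡ 3 (mod 3139)
3^2 ≡ 3^2 = 9 ≡ 9 (mod 3139)
3^4 ≡ 9^2 = 81 ≡ 81 (mod 3139)
3^8 ≡ 81^2 = 6561 ≡ 283 (mod 3139)
3^16 ≡ 283^2 = 80089 ≡ 1614 (mod 3139)
3^32 ≡ 1614^2 = 2604996 ≡ 2765 (mod 3139)
3^64 ≡ 2765^2 = 7645225 ≡ 1760 (mod 3139)
3^128 ≡ 1760^2 = 3097600 ≡ 2546 (mod 3139)
3^256 ≡ 2546^2 = 6482116 ≡ 81 (mod 3139)
3^512 ≡ 81^2 = 6561 ≡ 283 (mod 3139)
3^1024 ≡ 283^2 = 80089 ≡ 1614 (mod 3139)
3^2048 ≡ 1614^2 = 2604996 ≡ 2765 (mod 3139)
3138 = 2048 + 1024 + 64 + 2 in binary powers of 2.
So 3^3138 ≡ 2765 · 1614 · 1760 · 9 ≡ 656 (mod 3139).
Since 656 ≠ 1, base 3 is a Fermat witness: 3139 is composite.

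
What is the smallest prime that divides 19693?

19693 is odd.
Digit sum 28, not divisible by 3.
Ends in 3: not divisible by 5.
7: 19693 = 7·2813 + 2
11: 19693 = 11·1790 + 3
13: 19693 = 13·1514 + 11
17: 19693 = 17·1158 + 7
19: 19693 = 19·1036 + 9
23: 19693 = 23·856 + 5
29: 19693 = 29·679 + 2
31: 19693 = 31·635 + 8
37: 19693 = 37·532 + 9
41: 19693 = 41·480 + 13
43: 19693 = 43·457 + 42
47: 19693 = 47·419

47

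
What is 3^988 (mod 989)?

3^1 ≡ 3 (mod 989)
3^2 ≡ 3^2 = 9 ≡ 9 (mod 989)
3^4 ≡ 9^2 = 81 ≡ 81 (mod 989)
3^8 ≡ 81^2 = 6561 ≡ 627 (mod 989)
3^16 ≡ 627^2 = 393129 ≡ 496 (mod 989)
3^32 ≡ 496^2 = 246016 ≡ 744 (mod 989)
3^64 ≡ 744^2 = 553536 ≡ 685 (mod 989)
3^128 ≡ 685^2 = 469225 ≡ 439 (mod 989)
3^256 ≡ 439^2 = 192721 ≡ 855 (mod 989)
3^512 ≡ 855^2 = 731025 ≡ 154 (mod 989)
988 = 512 + 256 + 128 + 64 + 16 + 8 + 4 in binary powers of 2.
So 3^988 ≡ 154 · 855 · 439 · 685 · 496 · 627 · 81 ≡ 685 (mod 989).
Since 685 ≠ 1, base 3 is a Fermat witness: 989 is composite.

685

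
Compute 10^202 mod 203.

109

10^1 ≡ 10 (mod 203)
10^2 ≡ 10^2 = 100 ≡ 100 (mod 203)
10^4 ≡ 100^2 = 10000 ≡ 53 (mod 203)
10^8 ≡ 53^2 = 2809 ≡ 170 (mod 203)
10^16 ≡ 170^2 = 28900 ≡ 74 (mod 203)
10^32 ≡ 74^2 = 5476 ≡ 198 (mod 203)
10^64 ≡ 198^2 = 39204 ≡ 25 (mod 203)
10^128 ≡ 25^2 = 625 ≡ 16 (mod 203)
202 = 128 + 64 + 8 + 2 in binary powers of 2.
So 10^202 ≡ 16 · 25 · 170 · 100 ≡ 109 (mod 203).
Since 109 ≠ 1, base 10 is a Fermat witness: 203 is composite.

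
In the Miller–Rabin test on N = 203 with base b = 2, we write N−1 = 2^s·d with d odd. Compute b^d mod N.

137

203 − 1 = 202 = 2^1 · 101, so d = 101.
2^1 ≡ 2 (mod 203)
2^2 ≡ 2^2 = 4 ≡ 4 (mod 203)
2^4 ≡ 4^2 = 16 ≡ 16 (mod 203)
2^8 ≡ 16^2 = 256 ≡ 53 (mod 203)
2^16 ≡ 53^2 = 2809 ≡ 170 (mod 203)
2^32 ≡ 170^2 = 28900 ≡ 74 (mod 203)
2^64 ≡ 74^2 = 5476 ≡ 198 (mod 203)
101 = 64 + 32 + 4 + 1 in binary powers of 2.
So 2^101 ≡ 198 · 74 · 16 · 2 ≡ 137 (mod 203).
Squaring chain: 137; never reaches −1, so base 2 is a Miller–Rabin witness that 203 is composite.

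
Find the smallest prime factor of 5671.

5671 is odd.
Digit sum 19, not divisible by 3.
Ends in 1: not divisible by 5.
7: 5671 = 7·810 + 1
11: 5671 = 11·515 + 6
13: 5671 = 13·436 + 3
17: 5671 = 17·333 + 10
19: 5671 = 19·298 + 9
23: 5671 = 23·246 + 13
29: 5671 = 29·195 + 16
31: 5671 = 31·182 + 29
37: 5671 = 37·153 + 10
41: 5671 = 41·138 + 13
43: 5671 = 43·131 + 38
47: 5671 = 47·120 + 31
53: 5671 = 53·107

53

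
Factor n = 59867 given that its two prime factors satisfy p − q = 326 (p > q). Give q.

131

Since p = q + 326, we have 59867 = q(q + 326), so q² + 326q − 59867 = 0.
Discriminant: 326² + 4·59867 = 106276 + 239468 = 345744; √345744 = 588.
q = (−326 + 588)/2 = 131, and p = q + 326 = 457.
Check: 131 · 457 = 59867.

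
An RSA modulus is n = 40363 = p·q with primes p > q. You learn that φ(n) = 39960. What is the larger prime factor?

φ(n) = (p−1)(q−1) = n − (p+q) + 1, so p + q = 40363 − 39960 + 1 = 404.
p and q are the roots of t² − 404t + 40363 = 0.
Discriminant: 404² − 4·40363 = 163216 − 161452 = 1764; √1764 = 42.
q = (404 − 42)/2 = 181, p = (404 + 42)/2 = 223.
Check: 181 · 223 = 40363.

223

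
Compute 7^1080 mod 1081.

7^1 ≡ 7 (mod 1081)
7^2 ≡ 7^2 = 49 ≡ 49 (mod 1081)
7^4 ≡ 49^2 = 2401 ≡ 239 (mod 1081)
7^8 ≡ 239^2 = 57121 ≡ 909 (mod 1081)
7^16 ≡ 909^2 = 826281 ≡ 397 (mod 1081)
7^32 ≡ 397^2 = 157609 ≡ 864 (mod 1081)
7^64 ≡ 864^2 = 746496 ≡ 606 (mod 1081)
7^128 ≡ 606^2 = 367236 ≡ 777 (mod 1081)
7^256 ≡ 777^2 = 603729 ≡ 531 (mod 1081)
7^512 ≡ 531^2 = 281961 ≡ 901 (mod 1081)
7^1024 ≡ 901^2 = 811801 ≡ 1051 (mod 1081)
1080 = 1024 + 32 + 16 + 8 in binary powers of 2.
So 7^1080 ≡ 1051 · 864 · 397 · 909 ≡ 1061 (mod 1081).
Since 1061 ≠ 1, base 7 is a Fermat witness: 1081 is composite.

1061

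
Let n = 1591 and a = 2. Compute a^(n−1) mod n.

2^1 ≡ 2 (mod 1591)
2^2 ≡ 2^2 = 4 ≡ 4 (mod 1591)
2^4 ≡ 4^2 = 16 ≡ 16 (mod 1591)
2^8 ≡ 16^2 = 256 ≡ 256 (mod 1591)
2^16 ≡ 256^2 = 65536 ≡ 305 (mod 1591)
2^32 ≡ 305^2 = 93025 ≡ 747 (mod 1591)
2^64 ≡ 747^2 = 558009 ≡ 1159 (mod 1591)
2^128 ≡ 1159^2 = 1343281 ≡ 477 (mod 1591)
2^256 ≡ 477^2 = 227529 ≡ 16 (mod 1591)
2^512 ≡ 16^2 = 256 ≡ 256 (mod 1591)
2^1024 ≡ 256^2 = 65536 ≡ 305 (mod 1591)
1590 = 1024 + 512 + 32 + 16 + 4 + 2 in binary powers of 2.
So 2^1590 ≡ 305 · 256 · 747 · 305 · 16 · 4 ≡ 471 (mod 1591).
Since 471 ≠ 1, base 2 is a Fermat witness: 1591 is composite.

471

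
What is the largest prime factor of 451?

451 = 11 · 41
41 is prime.
So 451 = 11 · 41; the largest prime factor is 41.

41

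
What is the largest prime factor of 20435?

67

20435 = 5 · 4087
4087 = 61 · 67
67 is prime.
So 20435 = 5 · 61 · 67; the largest prime factor is 67.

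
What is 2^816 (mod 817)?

102

2^1 ≡ 2 (mod 817)
2^2 ≡ 2^2 = 4 ≡ 4 (mod 817)
2^4 ≡ 4^2 = 16 ≡ 16 (mod 817)
2^8 ≡ 16^2 = 256 ≡ 256 (mod 817)
2^16 ≡ 256^2 = 65536 ≡ 176 (mod 817)
2^32 ≡ 176^2 = 30976 ≡ 747 (mod 817)
2^64 ≡ 747^2 = 558009 ≡ 815 (mod 817)
2^128 ≡ 815^2 = 664225 ≡ 4 (mod 817)
2^256 ≡ 4^2 = 16 ≡ 16 (mod 817)
2^512 ≡ 16^2 = 256 ≡ 256 (mod 817)
816 = 512 + 256 + 32 + 16 in binary powers of 2.
So 2^816 ≡ 256 · 16 · 747 · 176 ≡ 102 (mod 817).
Since 102 ≠ 1, base 2 is a Fermat witness: 817 is composite.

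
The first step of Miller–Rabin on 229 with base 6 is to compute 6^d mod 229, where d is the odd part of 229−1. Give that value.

229 − 1 = 228 = 2^2 · 57, so d = 57.
6^1 ≡ 6 (mod 229)
6^2 ≡ 6^2 = 36 ≡ 36 (mod 229)
6^4 ≡ 36^2 = 1296 ≡ 151 (mod 229)
6^8 ≡ 151^2 = 22801 ≡ 130 (mod 229)
6^16 ≡ 130^2 = 16900 ≡ 183 (mod 229)
6^32 ≡ 183^2 = 33489 ≡ 55 (mod 229)
57 = 32 + 16 + 8 + 1 in binary powers of 2.
So 6^57 ≡ 55 · 183 · 130 · 6 ≡ 122 (mod 229).
Squaring chain: 122 → 228; reaches −1, so base 6 does not prove 229 composite.

122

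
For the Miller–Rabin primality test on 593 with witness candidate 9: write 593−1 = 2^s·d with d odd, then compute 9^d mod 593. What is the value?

392

593 − 1 = 592 = 2^4 · 37, so d = 37.
9^1 ≡ 9 (mod 593)
9^2 ≡ 9^2 = 81 ≡ 81 (mod 593)
9^4 ≡ 81^2 = 6561 ≡ 38 (mod 593)
9^8 ≡ 38^2 = 1444 ≡ 258 (mod 593)
9^16 ≡ 258^2 = 66564 ≡ 148 (mod 593)
9^32 ≡ 148^2 = 21904 ≡ 556 (mod 593)
37 = 32 + 4 + 1 in binary powers of 2.
So 9^37 ≡ 556 · 38 · 9 ≡ 392 (mod 593).
Squaring chain: 392 → 77 → 592 → 1; reaches −1, so base 9 does not prove 593 composite.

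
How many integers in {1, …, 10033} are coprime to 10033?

9828

Factor: 10033 = 79 · 127.
φ(10033) = (79−1) · (127−1) = 78 · 126 = 9828.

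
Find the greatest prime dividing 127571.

127571 = 29 · 4399
4399 = 53 · 83
83 is prime.
So 127571 = 29 · 53 · 83; the largest prime factor is 83.

83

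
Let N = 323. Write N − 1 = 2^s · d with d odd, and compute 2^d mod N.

323 − 1 = 322 = 2^1 · 161, so d = 161.
2^1 ≡ 2 (mod 323)
2^2 ≡ 2^2 = 4 ≡ 4 (mod 323)
2^4 ≡ 4^2 = 16 ≡ 16 (mod 323)
2^8 ≡ 16^2 = 256 ≡ 256 (mod 323)
2^16 ≡ 256^2 = 65536 ≡ 290 (mod 323)
2^32 ≡ 290^2 = 84100 ≡ 120 (mod 323)
2^64 ≡ 120^2 = 14400 ≡ 188 (mod 323)
2^128 ≡ 188^2 = 35344 ≡ 137 (mod 323)
161 = 128 + 32 + 1 in binary powers of 2.
So 2^161 ≡ 137 · 120 · 2 ≡ 257 (mod 323).
Squaring chain: 257; never reaches −1, so base 2 is a Miller–Rabin witness that 323 is composite.

257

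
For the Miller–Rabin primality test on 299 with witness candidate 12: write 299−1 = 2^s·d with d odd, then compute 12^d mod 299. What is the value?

299 − 1 = 298 = 2^1 · 149, so d = 149.
12^1 ≡ 12 (mod 299)
12^2 ≡ 12^2 = 144 ≡ 144 (mod 299)
12^4 ≡ 144^2 = 20736 ≡ 105 (mod 299)
12^8 ≡ 105^2 = 11025 ≡ 261 (mod 299)
12^16 ≡ 261^2 = 68121 ≡ 248 (mod 299)
12^32 ≡ 248^2 = 61504 ≡ 209 (mod 299)
12^64 ≡ 209^2 = 43681 ≡ 27 (mod 299)
12^128 ≡ 27^2 = 729 ≡ 131 (mod 299)
149 = 128 + 16 + 4 + 1 in binary powers of 2.
So 12^149 ≡ 131 · 248 · 105 · 12 ≡ 285 (mod 299).
Squaring chain: 285; never reaches −1, so base 12 is a Miller–Rabin witness that 299 is composite.

285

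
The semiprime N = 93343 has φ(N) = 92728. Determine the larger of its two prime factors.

347

φ(n) = (p−1)(q−1) = n − (p+q) + 1, so p + q = 93343 − 92728 + 1 = 616.
p and q are the roots of t² − 616t + 93343 = 0.
Discriminant: 616² − 4·93343 = 379456 − 373372 = 6084; √6084 = 78.
q = (616 − 78)/2 = 269, p = (616 + 78)/2 = 347.
Check: 269 · 347 = 93343.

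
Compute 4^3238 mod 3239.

4^1 ≡ 4 (mod 3239)
4^2 ≡ 4^2 = 16 ≡ 16 (mod 3239)
4^4 ≡ 16^2 = 256 ≡ 256 (mod 3239)
4^8 ≡ 256^2 = 65536 ≡ 756 (mod 3239)
4^16 ≡ 756^2 = 571536 ≡ 1472 (mod 3239)
4^32 ≡ 1472^2 = 2166784 ≡ 3132 (mod 3239)
4^64 ≡ 3132^2 = 9809424 ≡ 1732 (mod 3239)
4^128 ≡ 1732^2 = 2999824 ≡ 510 (mod 3239)
4^256 ≡ 510^2 = 260100 ≡ 980 (mod 3239)
4^512 ≡ 980^2 = 960400 ≡ 1656 (mod 3239)
4^1024 ≡ 1656^2 = 2742336 ≡ 2142 (mod 3239)
4^2048 ≡ 2142^2 = 4588164 ≡ 1740 (mod 3239)
3238 = 2048 + 1024 + 128 + 32 + 4 + 2 in binary powers of 2.
So 4^3238 ≡ 1740 · 2142 · 510 · 3132 · 256 · 16 ≡ 715 (mod 3239).
Since 715 ≠ 1, base 4 is a Fermat witness: 3239 is composite.

715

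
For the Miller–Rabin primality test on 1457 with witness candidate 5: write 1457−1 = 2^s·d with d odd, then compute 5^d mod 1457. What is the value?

1457 − 1 = 1456 = 2^4 · 91, so d = 91.
5^1 ≡ 5 (mod 1457)
5^2 ≡ 5^2 = 25 ≡ 25 (mod 1457)
5^4 ≡ 25^2 = 625 ≡ 625 (mod 1457)
5^8 ≡ 625^2 = 390625 ≡ 149 (mod 1457)
5^16 ≡ 149^2 = 22201 ≡ 346 (mod 1457)
5^32 ≡ 346^2 = 119716 ≡ 242 (mod 1457)
5^64 ≡ 242^2 = 58564 ≡ 284 (mod 1457)
91 = 64 + 16 + 8 + 2 + 1 in binary powers of 2.
So 5^91 ≡ 284 · 346 · 149 · 25 · 5 ≡ 160 (mod 1457).
Squaring chain: 160 → 831 → 1400 → 335; never reaches −1, so base 5 is a Miller–Rabin witness that 1457 is composite.

160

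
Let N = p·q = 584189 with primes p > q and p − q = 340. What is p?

Since p = q + 340, we have 584189 = q(q + 340), so q² + 340q − 584189 = 0.
Discriminant: 340² + 4·584189 = 115600 + 2336756 = 2452356; √2452356 = 1566.
q = (−340 + 1566)/2 = 613, and p = q + 340 = 953.
Check: 613 · 953 = 584189.

953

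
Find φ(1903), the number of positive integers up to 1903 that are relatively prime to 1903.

Factor: 1903 = 11 · 173.
φ(1903) = (11−1) · (173−1) = 10 · 172 = 1720.

1720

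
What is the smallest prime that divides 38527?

59

38527 is odd.
Digit sum 25, not divisible by 3.
Ends in 7: not divisible by 5.
7: 38527 = 7·5503 + 6
11: 38527 = 11·3502 + 5
13: 38527 = 13·2963 + 8
17: 38527 = 17·2266 + 5
19: 38527 = 19·2027 + 14
23: 38527 = 23·1675 + 2
29: 38527 = 29·1328 + 15
31: 38527 = 31·1242 + 25
37: 38527 = 37·1041 + 10
41: 38527 = 41·939 + 28
43: 38527 = 43·895 + 42
47: 38527 = 47·819 + 34
53: 38527 = 53·726 + 49
59: 38527 = 59·653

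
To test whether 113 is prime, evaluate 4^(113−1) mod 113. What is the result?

4^1 ≡ 4 (mod 113)
4^2 ≡ 4^2 = 16 ≡ 16 (mod 113)
4^4 ≡ 16^2 = 256 ≡ 30 (mod 113)
4^8 ≡ 30^2 = 900 ≡ 109 (mod 113)
4^16 ≡ 109^2 = 11881 ≡ 16 (mod 113)
4^32 ≡ 16^2 = 256 ≡ 30 (mod 113)
4^64 ≡ 30^2 = 900 ≡ 109 (mod 113)
112 = 64 + 32 + 16 in binary powers of 2.
So 4^112 ≡ 109 · 30 · 16 ≡ 1 (mod 113).
Since the result is 1, base 4 gives no evidence that 113 is composite.

1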